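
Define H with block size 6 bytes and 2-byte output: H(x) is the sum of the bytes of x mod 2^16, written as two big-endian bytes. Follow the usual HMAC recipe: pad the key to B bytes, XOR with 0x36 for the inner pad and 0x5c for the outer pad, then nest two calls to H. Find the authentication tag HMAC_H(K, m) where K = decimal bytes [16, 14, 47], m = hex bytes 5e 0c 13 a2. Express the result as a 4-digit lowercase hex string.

025f

Key decimal bytes [16, 14, 47] = 10 0e 2f is 3 bytes ≤ B = 6; zero-pad to 6 bytes: K' = 10 0e 2f 00 00 00.
K' ⊕ ipad = 26 38 19 36 36 36.  K' ⊕ opad = 4c 52 73 5c 5c 5c.
Inner input = (K'⊕ipad) ∥ m = 26 38 19 36 36 36 ∥ 5e 0c 13 a2.
Inner hash: sum = 38+56+25+54+54+54+94+12+19+162 = 568 → 02 38.
Outer input = (K'⊕opad) ∥ inner = 4c 52 73 5c 5c 5c ∥ 02 38.
Outer hash (tag): sum = 76+82+115+92+92+92+2+56 = 607 → 02 5f.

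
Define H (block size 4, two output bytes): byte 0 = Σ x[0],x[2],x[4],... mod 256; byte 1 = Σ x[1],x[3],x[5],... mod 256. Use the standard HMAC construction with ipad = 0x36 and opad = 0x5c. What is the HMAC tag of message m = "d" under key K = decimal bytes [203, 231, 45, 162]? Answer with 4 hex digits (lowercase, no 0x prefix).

841e

Key decimal bytes [203, 231, 45, 162] = cb e7 2d a2 is exactly B = 4 bytes: K' = cb e7 2d a2.
K' ⊕ ipad = fd d1 1b 94.  K' ⊕ opad = 97 bb 71 fe.
Inner input = (K'⊕ipad) ∥ m = fd d1 1b 94 ∥ 64.
Inner hash: even-index sum = 380 mod 256 = 124; odd-index sum = 357 mod 256 = 101 → 7c 65.
Outer input = (K'⊕opad) ∥ inner = 97 bb 71 fe ∥ 7c 65.
Outer hash (tag): even-index sum = 388 mod 256 = 132; odd-index sum = 542 mod 256 = 30 → 84 1e.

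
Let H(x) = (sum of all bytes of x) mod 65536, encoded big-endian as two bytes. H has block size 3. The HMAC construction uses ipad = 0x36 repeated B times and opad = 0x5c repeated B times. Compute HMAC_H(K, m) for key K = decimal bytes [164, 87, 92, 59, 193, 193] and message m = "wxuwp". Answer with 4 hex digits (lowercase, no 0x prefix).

Key decimal bytes [164, 87, 92, 59, 193, 193] = a4 57 5c 3b c1 c1 is 6 bytes > B = 3, so hash it first: H(key) = 03 14, then zero-pad to 3 bytes: K' = 03 14 00.
K' ⊕ ipad = 35 22 36.  K' ⊕ opad = 5f 48 5c.
Inner input = (K'⊕ipad) ∥ m = 35 22 36 ∥ 77 78 75 77 70.
Inner hash: sum = 53+34+54+119+120+117+119+112 = 728 → 02 d8.
Outer input = (K'⊕opad) ∥ inner = 5f 48 5c ∥ 02 d8.
Outer hash (tag): sum = 95+72+92+2+216 = 477 → 01 dd.

01dd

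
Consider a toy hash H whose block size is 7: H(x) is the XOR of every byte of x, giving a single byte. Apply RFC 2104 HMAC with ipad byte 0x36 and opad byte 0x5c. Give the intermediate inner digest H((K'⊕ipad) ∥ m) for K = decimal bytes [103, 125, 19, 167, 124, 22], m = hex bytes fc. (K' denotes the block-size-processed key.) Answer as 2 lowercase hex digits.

Key decimal bytes [103, 125, 19, 167, 124, 22] = 67 7d 13 a7 7c 16 is 6 bytes ≤ B = 7; zero-pad to 7 bytes: K' = 67 7d 13 a7 7c 16 00.
K' ⊕ ipad = 51 4b 25 91 4a 20 36.
Inner input = 51 4b 25 91 4a 20 36 ∥ fc.
Inner hash: XOR 51⊕4b⊕25⊕91⊕4a⊕20⊕36⊕fc = 0e.

0e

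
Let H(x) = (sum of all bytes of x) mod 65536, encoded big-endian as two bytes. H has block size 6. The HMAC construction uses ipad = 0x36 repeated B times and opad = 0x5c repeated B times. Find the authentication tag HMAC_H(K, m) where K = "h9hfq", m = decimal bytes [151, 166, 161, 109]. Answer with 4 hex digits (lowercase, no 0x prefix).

Key "h9hfq" = 68 39 68 66 71 is 5 bytes ≤ B = 6; zero-pad to 6 bytes: K' = 68 39 68 66 71 00.
K' ⊕ ipad = 5e 0f 5e 50 47 36.  K' ⊕ opad = 34 65 34 3a 2d 5c.
Inner input = (K'⊕ipad) ∥ m = 5e 0f 5e 50 47 36 ∥ 97 a6 a1 6d.
Inner hash: sum = 94+15+94+80+71+54+151+166+161+109 = 995 → 03 e3.
Outer input = (K'⊕opad) ∥ inner = 34 65 34 3a 2d 5c ∥ 03 e3.
Outer hash (tag): sum = 52+101+52+58+45+92+3+227 = 630 → 02 76.

0276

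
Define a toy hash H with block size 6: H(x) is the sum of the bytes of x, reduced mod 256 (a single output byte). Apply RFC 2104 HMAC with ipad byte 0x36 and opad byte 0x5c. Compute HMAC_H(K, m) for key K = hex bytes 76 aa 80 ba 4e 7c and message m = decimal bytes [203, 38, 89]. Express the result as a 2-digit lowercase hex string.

Key hex bytes 76 aa 80 ba 4e 7c is exactly B = 6 bytes: K' = 76 aa 80 ba 4e 7c.
K' ⊕ ipad = 40 9c b6 8c 78 4a.  K' ⊕ opad = 2a f6 dc e6 12 20.
Inner input = (K'⊕ipad) ∥ m = 40 9c b6 8c 78 4a ∥ cb 26 59.
Inner hash: sum = 64+156+182+140+120+74+203+38+89 = 1066; mod 256 = 42 → 2a.
Outer input = (K'⊕opad) ∥ inner = 2a f6 dc e6 12 20 ∥ 2a.
Outer hash (tag): sum = 42+246+220+230+18+32+42 = 830; mod 256 = 62 → 3e.

3e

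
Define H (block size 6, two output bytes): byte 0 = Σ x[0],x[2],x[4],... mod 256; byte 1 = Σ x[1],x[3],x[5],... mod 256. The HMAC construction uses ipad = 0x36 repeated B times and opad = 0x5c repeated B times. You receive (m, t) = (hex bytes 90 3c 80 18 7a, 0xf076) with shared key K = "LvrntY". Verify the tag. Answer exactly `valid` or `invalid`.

invalid

Key "LvrntY" = 4c 76 72 6e 74 59 is exactly B = 6 bytes: K' = 4c 76 72 6e 74 59.
K' ⊕ ipad = 7a 40 44 58 42 6f; K' ⊕ opad = 10 2a 2e 32 28 05.
Inner hash: even-index sum = 650 mod 256 = 138; odd-index sum = 347 mod 256 = 91 → 8a 5b.
Outer hash (recomputed tag): even-index sum = 240 mod 256 = 240; odd-index sum = 188 mod 256 = 188 → f0 bc.
Recomputed tag = f0bc; claimed = f076 → mismatch.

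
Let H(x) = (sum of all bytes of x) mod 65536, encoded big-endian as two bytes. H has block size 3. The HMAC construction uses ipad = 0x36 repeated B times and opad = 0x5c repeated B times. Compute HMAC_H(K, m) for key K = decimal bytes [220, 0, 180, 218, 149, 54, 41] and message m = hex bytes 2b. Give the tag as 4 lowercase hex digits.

01bb

Key decimal bytes [220, 0, 180, 218, 149, 54, 41] = dc 00 b4 da 95 36 29 is 7 bytes > B = 3, so hash it first: H(key) = 03 5e, then zero-pad to 3 bytes: K' = 03 5e 00.
K' ⊕ ipad = 35 68 36.  K' ⊕ opad = 5f 02 5c.
Inner input = (K'⊕ipad) ∥ m = 35 68 36 ∥ 2b.
Inner hash: sum = 53+104+54+43 = 254 → 00 fe.
Outer input = (K'⊕opad) ∥ inner = 5f 02 5c ∥ 00 fe.
Outer hash (tag): sum = 95+2+92+0+254 = 443 → 01 bb.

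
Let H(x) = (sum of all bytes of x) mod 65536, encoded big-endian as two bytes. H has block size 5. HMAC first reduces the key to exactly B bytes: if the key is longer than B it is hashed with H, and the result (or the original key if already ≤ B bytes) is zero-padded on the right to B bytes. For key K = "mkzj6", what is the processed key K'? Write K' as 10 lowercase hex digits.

6d6b7a6a36

Key "mkzj6" = 6d 6b 7a 6a 36 is exactly B = 5 bytes: K' = 6d 6b 7a 6a 36.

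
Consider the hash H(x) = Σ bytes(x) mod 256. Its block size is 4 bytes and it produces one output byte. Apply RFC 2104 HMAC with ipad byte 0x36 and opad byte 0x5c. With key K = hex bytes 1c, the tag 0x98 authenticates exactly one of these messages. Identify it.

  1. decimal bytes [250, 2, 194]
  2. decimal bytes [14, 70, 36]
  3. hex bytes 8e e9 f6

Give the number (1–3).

2

Key hex bytes 1c is 1 byte ≤ B = 4; zero-pad to 4 bytes: K' = 1c 00 00 00.
K' ⊕ ipad = 2a 36 36 36; K' ⊕ opad = 40 5c 5c 5c.
m1: inner = H(2a 36 36 36 fa 02 c2) = 8a; tag = H(40 5c 5c 5c 8a) = de
m2: inner = H(2a 36 36 36 0e 46 24) = 44; tag = H(40 5c 5c 5c 44) = 98 ← matches
m3: inner = H(2a 36 36 36 8e e9 f6) = 39; tag = H(40 5c 5c 5c 39) = 8d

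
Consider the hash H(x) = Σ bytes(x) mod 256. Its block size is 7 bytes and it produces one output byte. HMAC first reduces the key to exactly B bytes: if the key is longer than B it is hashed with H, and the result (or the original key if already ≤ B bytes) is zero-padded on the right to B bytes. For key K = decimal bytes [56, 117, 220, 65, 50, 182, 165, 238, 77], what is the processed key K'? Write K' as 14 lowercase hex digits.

92000000000000

|K| = 9 > B = 7, so first hash the key.
H(K): sum = 56+117+220+65+50+182+165+238+77 = 1170; mod 256 = 146 → 92.
Zero-pad H(K) = 92 to 7 bytes: K' = 92 00 00 00 00 00 00.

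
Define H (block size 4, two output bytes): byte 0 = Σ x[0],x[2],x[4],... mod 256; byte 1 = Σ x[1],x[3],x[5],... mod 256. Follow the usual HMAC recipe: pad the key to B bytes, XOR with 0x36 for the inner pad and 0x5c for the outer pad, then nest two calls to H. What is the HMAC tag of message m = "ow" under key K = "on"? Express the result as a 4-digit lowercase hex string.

Key "on" = 6f 6e is 2 bytes ≤ B = 4; zero-pad to 4 bytes: K' = 6f 6e 00 00.
K' ⊕ ipad = 59 58 36 36.  K' ⊕ opad = 33 32 5c 5c.
Inner input = (K'⊕ipad) ∥ m = 59 58 36 36 ∥ 6f 77.
Inner hash: even-index sum = 254 mod 256 = 254; odd-index sum = 261 mod 256 = 5 → fe 05.
Outer input = (K'⊕opad) ∥ inner = 33 32 5c 5c ∥ fe 05.
Outer hash (tag): even-index sum = 397 mod 256 = 141; odd-index sum = 147 mod 256 = 147 → 8d 93.

8d93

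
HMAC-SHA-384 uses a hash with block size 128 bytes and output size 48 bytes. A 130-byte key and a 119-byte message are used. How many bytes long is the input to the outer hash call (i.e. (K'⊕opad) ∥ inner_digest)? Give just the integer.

176

Key is 130 > 128 bytes, so it is hashed to 48 bytes then zero-padded to 128: |K'| = 128.
Outer input = (K'⊕opad) ∥ H(inner) → 128 + 48 = 176 bytes.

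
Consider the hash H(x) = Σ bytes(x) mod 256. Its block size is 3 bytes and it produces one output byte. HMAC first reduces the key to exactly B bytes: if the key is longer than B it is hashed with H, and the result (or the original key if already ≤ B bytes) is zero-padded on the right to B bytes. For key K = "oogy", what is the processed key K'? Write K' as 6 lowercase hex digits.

|K| = 4 > B = 3, so first hash the key.
H(K): sum = 111+111+103+121 = 446; mod 256 = 190 → be.
Zero-pad H(K) = be to 3 bytes: K' = be 00 00.

be0000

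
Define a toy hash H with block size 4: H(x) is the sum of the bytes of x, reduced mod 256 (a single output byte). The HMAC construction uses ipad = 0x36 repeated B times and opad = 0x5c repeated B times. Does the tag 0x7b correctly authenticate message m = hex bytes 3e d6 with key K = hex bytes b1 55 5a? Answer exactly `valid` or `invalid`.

Key hex bytes b1 55 5a is 3 bytes ≤ B = 4; zero-pad to 4 bytes: K' = b1 55 5a 00.
K' ⊕ ipad = 87 63 6c 36; K' ⊕ opad = ed 09 06 5c.
Inner hash: sum = 135+99+108+54+62+214 = 672; mod 256 = 160 → a0.
Outer hash (recomputed tag): sum = 237+9+6+92+160 = 504; mod 256 = 248 → f8.
Recomputed tag = f8; claimed = 7b → mismatch.

invalid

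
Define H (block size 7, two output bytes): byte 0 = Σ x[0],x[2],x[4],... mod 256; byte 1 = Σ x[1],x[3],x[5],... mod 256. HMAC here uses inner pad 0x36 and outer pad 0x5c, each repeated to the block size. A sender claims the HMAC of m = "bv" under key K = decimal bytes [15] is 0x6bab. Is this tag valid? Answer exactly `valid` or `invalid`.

invalid

Key decimal bytes [15] = 0f is 1 byte ≤ B = 7; zero-pad to 7 bytes: K' = 0f 00 00 00 00 00 00.
K' ⊕ ipad = 39 36 36 36 36 36 36; K' ⊕ opad = 53 5c 5c 5c 5c 5c 5c.
Inner hash: even-index sum = 337 mod 256 = 81; odd-index sum = 260 mod 256 = 4 → 51 04.
Outer hash (recomputed tag): even-index sum = 363 mod 256 = 107; odd-index sum = 357 mod 256 = 101 → 6b 65.
Recomputed tag = 6b65; claimed = 6bab → mismatch.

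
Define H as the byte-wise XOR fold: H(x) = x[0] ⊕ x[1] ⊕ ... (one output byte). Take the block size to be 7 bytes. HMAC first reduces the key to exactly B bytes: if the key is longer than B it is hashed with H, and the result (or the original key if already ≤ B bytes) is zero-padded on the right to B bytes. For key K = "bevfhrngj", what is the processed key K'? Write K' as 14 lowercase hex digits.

|K| = 9 > B = 7, so first hash the key.
H(K): XOR 62⊕65⊕76⊕66⊕68⊕72⊕6e⊕67⊕6a = 6e.
Zero-pad H(K) = 6e to 7 bytes: K' = 6e 00 00 00 00 00 00.

6e000000000000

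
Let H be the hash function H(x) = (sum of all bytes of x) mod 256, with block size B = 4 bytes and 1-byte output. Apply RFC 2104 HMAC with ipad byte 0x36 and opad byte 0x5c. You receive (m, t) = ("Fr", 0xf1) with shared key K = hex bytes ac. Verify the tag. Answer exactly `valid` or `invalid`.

Key hex bytes ac is 1 byte ≤ B = 4; zero-pad to 4 bytes: K' = ac 00 00 00.
K' ⊕ ipad = 9a 36 36 36; K' ⊕ opad = f0 5c 5c 5c.
Inner hash: sum = 154+54+54+54+70+114 = 500; mod 256 = 244 → f4.
Outer hash (recomputed tag): sum = 240+92+92+92+244 = 760; mod 256 = 248 → f8.
Recomputed tag = f8; claimed = f1 → mismatch.

invalid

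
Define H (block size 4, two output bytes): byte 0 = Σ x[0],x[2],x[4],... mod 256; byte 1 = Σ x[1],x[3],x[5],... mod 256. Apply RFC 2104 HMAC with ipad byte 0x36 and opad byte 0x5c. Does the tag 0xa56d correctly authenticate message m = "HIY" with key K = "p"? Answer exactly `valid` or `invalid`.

Key "p" = 70 is 1 byte ≤ B = 4; zero-pad to 4 bytes: K' = 70 00 00 00.
K' ⊕ ipad = 46 36 36 36; K' ⊕ opad = 2c 5c 5c 5c.
Inner hash: even-index sum = 285 mod 256 = 29; odd-index sum = 181 mod 256 = 181 → 1d b5.
Outer hash (recomputed tag): even-index sum = 165 mod 256 = 165; odd-index sum = 365 mod 256 = 109 → a5 6d.
Recomputed tag = a56d; claimed = a56d → match.

valid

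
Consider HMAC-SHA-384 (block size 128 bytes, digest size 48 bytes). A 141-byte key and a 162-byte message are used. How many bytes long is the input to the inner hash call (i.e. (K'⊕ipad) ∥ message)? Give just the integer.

290

Key is 141 > 128 bytes, so it is hashed to 48 bytes then zero-padded to 128: |K'| = 128.
Inner input = (K'⊕ipad) ∥ m → 128 + 162 = 290 bytes.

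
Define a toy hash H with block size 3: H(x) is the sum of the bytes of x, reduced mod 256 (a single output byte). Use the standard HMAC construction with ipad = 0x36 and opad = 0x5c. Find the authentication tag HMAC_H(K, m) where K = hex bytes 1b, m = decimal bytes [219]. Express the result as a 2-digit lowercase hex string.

Key hex bytes 1b is 1 byte ≤ B = 3; zero-pad to 3 bytes: K' = 1b 00 00.
K' ⊕ ipad = 2d 36 36.  K' ⊕ opad = 47 5c 5c.
Inner input = (K'⊕ipad) ∥ m = 2d 36 36 ∥ db.
Inner hash: sum = 45+54+54+219 = 372; mod 256 = 116 → 74.
Outer input = (K'⊕opad) ∥ inner = 47 5c 5c ∥ 74.
Outer hash (tag): sum = 71+92+92+116 = 371; mod 256 = 115 → 73.

73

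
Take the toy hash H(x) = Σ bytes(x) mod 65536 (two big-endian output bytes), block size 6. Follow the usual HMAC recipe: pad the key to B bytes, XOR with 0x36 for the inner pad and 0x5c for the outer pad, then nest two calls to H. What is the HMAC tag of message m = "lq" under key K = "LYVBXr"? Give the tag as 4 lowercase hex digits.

Key "LYVBXr" = 4c 59 56 42 58 72 is exactly B = 6 bytes: K' = 4c 59 56 42 58 72.
K' ⊕ ipad = 7a 6f 60 74 6e 44.  K' ⊕ opad = 10 05 0a 1e 04 2e.
Inner input = (K'⊕ipad) ∥ m = 7a 6f 60 74 6e 44 ∥ 6c 71.
Inner hash: sum = 122+111+96+116+110+68+108+113 = 844 → 03 4c.
Outer input = (K'⊕opad) ∥ inner = 10 05 0a 1e 04 2e ∥ 03 4c.
Outer hash (tag): sum = 16+5+10+30+4+46+3+76 = 190 → 00 be.

00be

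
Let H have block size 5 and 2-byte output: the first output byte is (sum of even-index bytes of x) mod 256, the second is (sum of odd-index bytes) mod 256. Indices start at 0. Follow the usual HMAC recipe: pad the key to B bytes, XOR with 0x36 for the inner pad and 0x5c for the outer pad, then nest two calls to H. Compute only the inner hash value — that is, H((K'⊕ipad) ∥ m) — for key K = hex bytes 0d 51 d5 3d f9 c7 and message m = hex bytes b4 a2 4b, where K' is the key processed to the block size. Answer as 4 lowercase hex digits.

fb98

Key hex bytes 0d 51 d5 3d f9 c7 is 6 bytes > B = 5, so hash it first: H(key) = db 55, then zero-pad to 5 bytes: K' = db 55 00 00 00.
K' ⊕ ipad = ed 63 36 36 36.
Inner input = ed 63 36 36 36 ∥ b4 a2 4b.
Inner hash: even-index sum = 507 mod 256 = 251; odd-index sum = 408 mod 256 = 152 → fb 98.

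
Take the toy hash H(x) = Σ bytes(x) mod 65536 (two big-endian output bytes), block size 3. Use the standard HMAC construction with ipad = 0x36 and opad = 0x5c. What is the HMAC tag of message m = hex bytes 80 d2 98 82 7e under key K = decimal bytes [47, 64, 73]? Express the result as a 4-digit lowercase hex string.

019f

Key decimal bytes [47, 64, 73] = 2f 40 49 is exactly B = 3 bytes: K' = 2f 40 49.
K' ⊕ ipad = 19 76 7f.  K' ⊕ opad = 73 1c 15.
Inner input = (K'⊕ipad) ∥ m = 19 76 7f ∥ 80 d2 98 82 7e.
Inner hash: sum = 25+118+127+128+210+152+130+126 = 1016 → 03 f8.
Outer input = (K'⊕opad) ∥ inner = 73 1c 15 ∥ 03 f8.
Outer hash (tag): sum = 115+28+21+3+248 = 415 → 01 9f.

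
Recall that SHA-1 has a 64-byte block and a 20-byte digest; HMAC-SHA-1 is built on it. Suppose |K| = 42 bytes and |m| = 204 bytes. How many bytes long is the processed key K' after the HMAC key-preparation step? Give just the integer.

Key is 42 ≤ 64 bytes, zero-padded: |K'| = 64.

64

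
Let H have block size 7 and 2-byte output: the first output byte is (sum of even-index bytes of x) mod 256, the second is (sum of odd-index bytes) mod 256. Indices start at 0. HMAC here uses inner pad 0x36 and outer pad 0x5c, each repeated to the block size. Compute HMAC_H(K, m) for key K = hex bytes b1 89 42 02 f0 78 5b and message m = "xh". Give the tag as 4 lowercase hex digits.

77ed

Key hex bytes b1 89 42 02 f0 78 5b is exactly B = 7 bytes: K' = b1 89 42 02 f0 78 5b.
K' ⊕ ipad = 87 bf 74 34 c6 4e 6d.  K' ⊕ opad = ed d5 1e 5e ac 24 07.
Inner input = (K'⊕ipad) ∥ m = 87 bf 74 34 c6 4e 6d ∥ 78 68.
Inner hash: even-index sum = 662 mod 256 = 150; odd-index sum = 441 mod 256 = 185 → 96 b9.
Outer input = (K'⊕opad) ∥ inner = ed d5 1e 5e ac 24 07 ∥ 96 b9.
Outer hash (tag): even-index sum = 631 mod 256 = 119; odd-index sum = 493 mod 256 = 237 → 77 ed.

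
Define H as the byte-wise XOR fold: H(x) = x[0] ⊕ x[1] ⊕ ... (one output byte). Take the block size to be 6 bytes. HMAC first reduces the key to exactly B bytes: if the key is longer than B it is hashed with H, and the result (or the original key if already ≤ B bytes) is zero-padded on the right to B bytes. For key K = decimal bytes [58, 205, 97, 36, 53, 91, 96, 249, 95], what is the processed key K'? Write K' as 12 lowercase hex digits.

|K| = 9 > B = 6, so first hash the key.
H(K): XOR 3a⊕cd⊕61⊕24⊕35⊕5b⊕60⊕f9⊕5f = 1a.
Zero-pad H(K) = 1a to 6 bytes: K' = 1a 00 00 00 00 00.

1a0000000000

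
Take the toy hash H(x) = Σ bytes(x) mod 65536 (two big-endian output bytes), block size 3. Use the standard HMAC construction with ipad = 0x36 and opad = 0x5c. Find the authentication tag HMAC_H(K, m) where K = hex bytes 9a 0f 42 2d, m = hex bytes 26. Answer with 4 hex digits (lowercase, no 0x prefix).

Key hex bytes 9a 0f 42 2d is 4 bytes > B = 3, so hash it first: H(key) = 01 18, then zero-pad to 3 bytes: K' = 01 18 00.
K' ⊕ ipad = 37 2e 36.  K' ⊕ opad = 5d 44 5c.
Inner input = (K'⊕ipad) ∥ m = 37 2e 36 ∥ 26.
Inner hash: sum = 55+46+54+38 = 193 → 00 c1.
Outer input = (K'⊕opad) ∥ inner = 5d 44 5c ∥ 00 c1.
Outer hash (tag): sum = 93+68+92+0+193 = 446 → 01 be.

01be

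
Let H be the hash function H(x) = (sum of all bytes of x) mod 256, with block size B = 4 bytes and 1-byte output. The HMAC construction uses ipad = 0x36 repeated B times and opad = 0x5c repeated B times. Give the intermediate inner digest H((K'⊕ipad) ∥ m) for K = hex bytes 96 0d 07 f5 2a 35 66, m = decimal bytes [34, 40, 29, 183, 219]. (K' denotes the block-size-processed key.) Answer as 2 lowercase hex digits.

ed

Key hex bytes 96 0d 07 f5 2a 35 66 is 7 bytes > B = 4, so hash it first: H(key) = 64, then zero-pad to 4 bytes: K' = 64 00 00 00.
K' ⊕ ipad = 52 36 36 36.
Inner input = 52 36 36 36 ∥ 22 28 1d b7 db.
Inner hash: sum = 82+54+54+54+34+40+29+183+219 = 749; mod 256 = 237 → ed.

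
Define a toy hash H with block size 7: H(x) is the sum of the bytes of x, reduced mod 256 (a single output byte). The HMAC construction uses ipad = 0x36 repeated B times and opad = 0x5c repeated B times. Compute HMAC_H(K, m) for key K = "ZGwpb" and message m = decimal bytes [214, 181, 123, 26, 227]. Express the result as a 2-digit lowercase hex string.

Key "ZGwpb" = 5a 47 77 70 62 is 5 bytes ≤ B = 7; zero-pad to 7 bytes: K' = 5a 47 77 70 62 00 00.
K' ⊕ ipad = 6c 71 41 46 54 36 36.  K' ⊕ opad = 06 1b 2b 2c 3e 5c 5c.
Inner input = (K'⊕ipad) ∥ m = 6c 71 41 46 54 36 36 ∥ d6 b5 7b 1a e3.
Inner hash: sum = 108+113+65+70+84+54+54+214+181+123+26+227 = 1319; mod 256 = 39 → 27.
Outer input = (K'⊕opad) ∥ inner = 06 1b 2b 2c 3e 5c 5c ∥ 27.
Outer hash (tag): sum = 6+27+43+44+62+92+92+39 = 405; mod 256 = 149 → 95.

95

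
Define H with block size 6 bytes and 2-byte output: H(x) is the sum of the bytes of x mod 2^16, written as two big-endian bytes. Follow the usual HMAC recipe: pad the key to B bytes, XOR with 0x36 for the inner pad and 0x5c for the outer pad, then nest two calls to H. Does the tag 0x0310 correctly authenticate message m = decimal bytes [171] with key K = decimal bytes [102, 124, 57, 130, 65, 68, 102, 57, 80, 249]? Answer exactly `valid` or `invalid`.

Key decimal bytes [102, 124, 57, 130, 65, 68, 102, 57, 80, 249] = 66 7c 39 82 41 44 66 39 50 f9 is 10 bytes > B = 6, so hash it first: H(key) = 04 0a, then zero-pad to 6 bytes: K' = 04 0a 00 00 00 00.
K' ⊕ ipad = 32 3c 36 36 36 36; K' ⊕ opad = 58 56 5c 5c 5c 5c.
Inner hash: sum = 50+60+54+54+54+54+171 = 497 → 01 f1.
Outer hash (recomputed tag): sum = 88+86+92+92+92+92+1+241 = 784 → 03 10.
Recomputed tag = 0310; claimed = 0310 → match.

valid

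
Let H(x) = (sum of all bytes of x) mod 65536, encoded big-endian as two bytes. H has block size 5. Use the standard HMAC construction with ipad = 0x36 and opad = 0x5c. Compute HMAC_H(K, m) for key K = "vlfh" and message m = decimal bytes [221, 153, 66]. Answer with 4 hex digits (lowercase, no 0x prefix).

015d

Key "vlfh" = 76 6c 66 68 is 4 bytes ≤ B = 5; zero-pad to 5 bytes: K' = 76 6c 66 68 00.
K' ⊕ ipad = 40 5a 50 5e 36.  K' ⊕ opad = 2a 30 3a 34 5c.
Inner input = (K'⊕ipad) ∥ m = 40 5a 50 5e 36 ∥ dd 99 42.
Inner hash: sum = 64+90+80+94+54+221+153+66 = 822 → 03 36.
Outer input = (K'⊕opad) ∥ inner = 2a 30 3a 34 5c ∥ 03 36.
Outer hash (tag): sum = 42+48+58+52+92+3+54 = 349 → 01 5d.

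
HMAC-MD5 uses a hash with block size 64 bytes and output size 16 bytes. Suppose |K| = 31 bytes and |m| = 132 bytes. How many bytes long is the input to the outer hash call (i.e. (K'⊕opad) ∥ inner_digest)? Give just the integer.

Key is 31 ≤ 64 bytes, zero-padded: |K'| = 64.
Outer input = (K'⊕opad) ∥ H(inner) → 64 + 16 = 80 bytes.

80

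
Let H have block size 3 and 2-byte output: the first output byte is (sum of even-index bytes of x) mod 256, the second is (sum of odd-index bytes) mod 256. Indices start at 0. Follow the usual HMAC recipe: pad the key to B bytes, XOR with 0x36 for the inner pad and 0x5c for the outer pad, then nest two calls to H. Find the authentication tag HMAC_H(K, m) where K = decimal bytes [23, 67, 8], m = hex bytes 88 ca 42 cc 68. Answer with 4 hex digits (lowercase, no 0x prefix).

Key decimal bytes [23, 67, 8] = 17 43 08 is exactly B = 3 bytes: K' = 17 43 08.
K' ⊕ ipad = 21 75 3e.  K' ⊕ opad = 4b 1f 54.
Inner input = (K'⊕ipad) ∥ m = 21 75 3e ∥ 88 ca 42 cc 68.
Inner hash: even-index sum = 501 mod 256 = 245; odd-index sum = 423 mod 256 = 167 → f5 a7.
Outer input = (K'⊕opad) ∥ inner = 4b 1f 54 ∥ f5 a7.
Outer hash (tag): even-index sum = 326 mod 256 = 70; odd-index sum = 276 mod 256 = 20 → 46 14.

4614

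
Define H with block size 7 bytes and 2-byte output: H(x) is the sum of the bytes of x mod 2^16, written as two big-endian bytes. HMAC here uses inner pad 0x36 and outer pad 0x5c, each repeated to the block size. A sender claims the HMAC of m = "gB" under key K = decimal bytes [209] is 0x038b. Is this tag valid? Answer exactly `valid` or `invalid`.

valid

Key decimal bytes [209] = d1 is 1 byte ≤ B = 7; zero-pad to 7 bytes: K' = d1 00 00 00 00 00 00.
K' ⊕ ipad = e7 36 36 36 36 36 36; K' ⊕ opad = 8d 5c 5c 5c 5c 5c 5c.
Inner hash: sum = 231+54+54+54+54+54+54+103+66 = 724 → 02 d4.
Outer hash (recomputed tag): sum = 141+92+92+92+92+92+92+2+212 = 907 → 03 8b.
Recomputed tag = 038b; claimed = 038b → match.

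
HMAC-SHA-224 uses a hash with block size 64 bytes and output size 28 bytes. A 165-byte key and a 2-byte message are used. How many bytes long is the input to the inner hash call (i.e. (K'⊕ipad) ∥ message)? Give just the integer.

Key is 165 > 64 bytes, so it is hashed to 28 bytes then zero-padded to 64: |K'| = 64.
Inner input = (K'⊕ipad) ∥ m → 64 + 2 = 66 bytes.

66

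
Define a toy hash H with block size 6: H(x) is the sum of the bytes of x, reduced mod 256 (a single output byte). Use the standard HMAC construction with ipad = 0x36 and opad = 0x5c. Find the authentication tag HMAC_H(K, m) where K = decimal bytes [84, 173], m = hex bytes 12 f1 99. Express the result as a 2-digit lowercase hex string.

da

Key decimal bytes [84, 173] = 54 ad is 2 bytes ≤ B = 6; zero-pad to 6 bytes: K' = 54 ad 00 00 00 00.
K' ⊕ ipad = 62 9b 36 36 36 36.  K' ⊕ opad = 08 f1 5c 5c 5c 5c.
Inner input = (K'⊕ipad) ∥ m = 62 9b 36 36 36 36 ∥ 12 f1 99.
Inner hash: sum = 98+155+54+54+54+54+18+241+153 = 881; mod 256 = 113 → 71.
Outer input = (K'⊕opad) ∥ inner = 08 f1 5c 5c 5c 5c ∥ 71.
Outer hash (tag): sum = 8+241+92+92+92+92+113 = 730; mod 256 = 218 → da.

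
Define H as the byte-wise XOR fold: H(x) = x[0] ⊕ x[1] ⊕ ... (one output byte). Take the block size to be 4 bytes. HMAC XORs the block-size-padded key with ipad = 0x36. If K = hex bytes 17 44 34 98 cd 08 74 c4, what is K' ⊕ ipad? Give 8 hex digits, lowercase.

bc363636

Key hex bytes 17 44 34 98 cd 08 74 c4 is 8 bytes > B = 4, so hash it first: H(key) = 8a, then zero-pad to 4 bytes: K' = 8a 00 00 00.
XOR each byte with 0x36: 8a⊕36=bc, 00⊕36=36, 00⊕36=36, 00⊕36=36.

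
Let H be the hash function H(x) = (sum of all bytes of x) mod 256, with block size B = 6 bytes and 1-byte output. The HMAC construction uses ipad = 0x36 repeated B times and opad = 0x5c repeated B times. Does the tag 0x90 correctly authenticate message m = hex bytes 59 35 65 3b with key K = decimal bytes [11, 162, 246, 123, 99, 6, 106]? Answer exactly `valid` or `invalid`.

Key decimal bytes [11, 162, 246, 123, 99, 6, 106] = 0b a2 f6 7b 63 06 6a is 7 bytes > B = 6, so hash it first: H(key) = f1, then zero-pad to 6 bytes: K' = f1 00 00 00 00 00.
K' ⊕ ipad = c7 36 36 36 36 36; K' ⊕ opad = ad 5c 5c 5c 5c 5c.
Inner hash: sum = 199+54+54+54+54+54+89+53+101+59 = 771; mod 256 = 3 → 03.
Outer hash (recomputed tag): sum = 173+92+92+92+92+92+3 = 636; mod 256 = 124 → 7c.
Recomputed tag = 7c; claimed = 90 → mismatch.

invalid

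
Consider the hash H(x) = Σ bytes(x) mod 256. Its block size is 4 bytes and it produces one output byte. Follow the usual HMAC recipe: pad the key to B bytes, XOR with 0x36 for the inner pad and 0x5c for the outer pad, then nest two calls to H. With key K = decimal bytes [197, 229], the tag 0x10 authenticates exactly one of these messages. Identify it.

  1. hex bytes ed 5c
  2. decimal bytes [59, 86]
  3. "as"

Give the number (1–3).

Key decimal bytes [197, 229] = c5 e5 is 2 bytes ≤ B = 4; zero-pad to 4 bytes: K' = c5 e5 00 00.
K' ⊕ ipad = f3 d3 36 36; K' ⊕ opad = 99 b9 5c 5c.
m1: inner = H(f3 d3 36 36 ed 5c) = 7b; tag = H(99 b9 5c 5c 7b) = 85
m2: inner = H(f3 d3 36 36 3b 56) = c3; tag = H(99 b9 5c 5c c3) = cd
m3: inner = H(f3 d3 36 36 61 73) = 06; tag = H(99 b9 5c 5c 06) = 10 ← matches

3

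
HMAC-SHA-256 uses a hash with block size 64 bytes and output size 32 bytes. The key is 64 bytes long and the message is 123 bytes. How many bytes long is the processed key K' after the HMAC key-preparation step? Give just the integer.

Key is 64 ≤ 64 bytes, zero-padded: |K'| = 64.

64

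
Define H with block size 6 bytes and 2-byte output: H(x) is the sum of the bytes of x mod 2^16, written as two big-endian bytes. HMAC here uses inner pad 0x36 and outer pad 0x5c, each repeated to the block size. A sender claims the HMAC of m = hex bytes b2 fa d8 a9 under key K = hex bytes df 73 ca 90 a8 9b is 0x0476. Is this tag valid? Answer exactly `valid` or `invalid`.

invalid

Key hex bytes df 73 ca 90 a8 9b is exactly B = 6 bytes: K' = df 73 ca 90 a8 9b.
K' ⊕ ipad = e9 45 fc a6 9e ad; K' ⊕ opad = 83 2f 96 cc f4 c7.
Inner hash: sum = 233+69+252+166+158+173+178+250+216+169 = 1864 → 07 48.
Outer hash (recomputed tag): sum = 131+47+150+204+244+199+7+72 = 1054 → 04 1e.
Recomputed tag = 041e; claimed = 0476 → mismatch.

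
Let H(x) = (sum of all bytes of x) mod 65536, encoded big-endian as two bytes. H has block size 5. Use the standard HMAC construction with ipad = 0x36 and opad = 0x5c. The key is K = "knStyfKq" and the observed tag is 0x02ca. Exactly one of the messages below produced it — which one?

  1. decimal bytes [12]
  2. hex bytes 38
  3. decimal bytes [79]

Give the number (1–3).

1

Key "knStyfKq" = 6b 6e 53 74 79 66 4b 71 is 8 bytes > B = 5, so hash it first: H(key) = 03 3b, then zero-pad to 5 bytes: K' = 03 3b 00 00 00.
K' ⊕ ipad = 35 0d 36 36 36; K' ⊕ opad = 5f 67 5c 5c 5c.
m1: inner = H(35 0d 36 36 36 0c) = 00 f0; tag = H(5f 67 5c 5c 5c 00 f0) = 02ca ← matches
m2: inner = H(35 0d 36 36 36 38) = 01 1c; tag = H(5f 67 5c 5c 5c 01 1c) = 01f7
m3: inner = H(35 0d 36 36 36 4f) = 01 33; tag = H(5f 67 5c 5c 5c 01 33) = 020e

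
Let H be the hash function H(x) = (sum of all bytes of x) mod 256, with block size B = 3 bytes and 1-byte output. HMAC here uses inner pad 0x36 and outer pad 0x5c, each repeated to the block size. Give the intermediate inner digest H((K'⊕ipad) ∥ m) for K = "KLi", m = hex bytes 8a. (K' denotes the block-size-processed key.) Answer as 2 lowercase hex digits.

Key "KLi" = 4b 4c 69 is exactly B = 3 bytes: K' = 4b 4c 69.
K' ⊕ ipad = 7d 7a 5f.
Inner input = 7d 7a 5f ∥ 8a.
Inner hash: sum = 125+122+95+138 = 480; mod 256 = 224 → e0.

e0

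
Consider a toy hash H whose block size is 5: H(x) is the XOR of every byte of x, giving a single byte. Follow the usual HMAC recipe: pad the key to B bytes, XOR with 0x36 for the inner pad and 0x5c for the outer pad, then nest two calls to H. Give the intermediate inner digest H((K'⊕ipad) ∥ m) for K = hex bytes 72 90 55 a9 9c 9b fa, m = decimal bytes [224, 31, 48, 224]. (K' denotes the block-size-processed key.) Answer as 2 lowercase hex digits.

fa

Key hex bytes 72 90 55 a9 9c 9b fa is 7 bytes > B = 5, so hash it first: H(key) = e3, then zero-pad to 5 bytes: K' = e3 00 00 00 00.
K' ⊕ ipad = d5 36 36 36 36.
Inner input = d5 36 36 36 36 ∥ e0 1f 30 e0.
Inner hash: XOR d5⊕36⊕36⊕36⊕36⊕e0⊕1f⊕30⊕e0 = fa.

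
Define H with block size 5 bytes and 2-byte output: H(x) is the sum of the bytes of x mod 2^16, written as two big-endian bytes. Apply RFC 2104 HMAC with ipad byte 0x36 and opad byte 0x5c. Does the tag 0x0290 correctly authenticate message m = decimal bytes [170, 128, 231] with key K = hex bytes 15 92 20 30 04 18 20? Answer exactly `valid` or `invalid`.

Key hex bytes 15 92 20 30 04 18 20 is 7 bytes > B = 5, so hash it first: H(key) = 01 33, then zero-pad to 5 bytes: K' = 01 33 00 00 00.
K' ⊕ ipad = 37 05 36 36 36; K' ⊕ opad = 5d 6f 5c 5c 5c.
Inner hash: sum = 55+5+54+54+54+170+128+231 = 751 → 02 ef.
Outer hash (recomputed tag): sum = 93+111+92+92+92+2+239 = 721 → 02 d1.
Recomputed tag = 02d1; claimed = 0290 → mismatch.

invalid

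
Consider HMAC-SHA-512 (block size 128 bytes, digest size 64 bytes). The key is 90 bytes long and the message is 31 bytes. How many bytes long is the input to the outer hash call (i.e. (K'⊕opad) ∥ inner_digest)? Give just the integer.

192

Key is 90 ≤ 128 bytes, zero-padded: |K'| = 128.
Outer input = (K'⊕opad) ∥ H(inner) → 128 + 64 = 192 bytes.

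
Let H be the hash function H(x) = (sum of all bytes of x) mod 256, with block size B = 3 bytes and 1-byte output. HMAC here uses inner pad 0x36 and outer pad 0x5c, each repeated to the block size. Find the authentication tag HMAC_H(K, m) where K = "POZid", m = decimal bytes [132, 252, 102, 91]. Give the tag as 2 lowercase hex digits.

Key "POZid" = 50 4f 5a 69 64 is 5 bytes > B = 3, so hash it first: H(key) = c6, then zero-pad to 3 bytes: K' = c6 00 00.
K' ⊕ ipad = f0 36 36.  K' ⊕ opad = 9a 5c 5c.
Inner input = (K'⊕ipad) ∥ m = f0 36 36 ∥ 84 fc 66 5b.
Inner hash: sum = 240+54+54+132+252+102+91 = 925; mod 256 = 157 → 9d.
Outer input = (K'⊕opad) ∥ inner = 9a 5c 5c ∥ 9d.
Outer hash (tag): sum = 154+92+92+157 = 495; mod 256 = 239 → ef.

ef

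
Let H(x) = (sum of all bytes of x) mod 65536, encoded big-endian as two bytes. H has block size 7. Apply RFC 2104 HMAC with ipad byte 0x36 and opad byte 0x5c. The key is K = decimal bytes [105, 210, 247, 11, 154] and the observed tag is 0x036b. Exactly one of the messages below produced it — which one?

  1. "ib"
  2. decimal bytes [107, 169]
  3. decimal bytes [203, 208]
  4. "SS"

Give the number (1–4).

1

Key decimal bytes [105, 210, 247, 11, 154] = 69 d2 f7 0b 9a is 5 bytes ≤ B = 7; zero-pad to 7 bytes: K' = 69 d2 f7 0b 9a 00 00.
K' ⊕ ipad = 5f e4 c1 3d ac 36 36; K' ⊕ opad = 35 8e ab 57 c6 5c 5c.
m1: inner = H(5f e4 c1 3d ac 36 36 69 62) = 04 24; tag = H(35 8e ab 57 c6 5c 5c 04 24) = 036b ← matches
m2: inner = H(5f e4 c1 3d ac 36 36 6b a9) = 04 6d; tag = H(35 8e ab 57 c6 5c 5c 04 6d) = 03b4
m3: inner = H(5f e4 c1 3d ac 36 36 cb d0) = 04 f4; tag = H(35 8e ab 57 c6 5c 5c 04 f4) = 043b
m4: inner = H(5f e4 c1 3d ac 36 36 53 53) = 03 ff; tag = H(35 8e ab 57 c6 5c 5c 03 ff) = 0445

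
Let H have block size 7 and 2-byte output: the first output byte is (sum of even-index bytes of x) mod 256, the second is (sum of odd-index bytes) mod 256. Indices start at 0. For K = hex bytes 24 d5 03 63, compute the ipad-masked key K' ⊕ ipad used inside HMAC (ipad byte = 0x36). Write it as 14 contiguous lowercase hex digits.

12e33555363636

Key hex bytes 24 d5 03 63 is 4 bytes ≤ B = 7; zero-pad to 7 bytes: K' = 24 d5 03 63 00 00 00.
XOR each byte with 0x36: 24⊕36=12, d5⊕36=e3, 03⊕36=35, 63⊕36=55, 00⊕36=36, 00⊕36=36, 00⊕36=36.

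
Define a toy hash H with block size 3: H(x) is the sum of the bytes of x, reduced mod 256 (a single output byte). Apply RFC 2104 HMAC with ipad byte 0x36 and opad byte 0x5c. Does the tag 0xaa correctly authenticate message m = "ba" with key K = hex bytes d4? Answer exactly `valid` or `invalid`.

Key hex bytes d4 is 1 byte ≤ B = 3; zero-pad to 3 bytes: K' = d4 00 00.
K' ⊕ ipad = e2 36 36; K' ⊕ opad = 88 5c 5c.
Inner hash: sum = 226+54+54+98+97 = 529; mod 256 = 17 → 11.
Outer hash (recomputed tag): sum = 136+92+92+17 = 337; mod 256 = 81 → 51.
Recomputed tag = 51; claimed = aa → mismatch.

invalid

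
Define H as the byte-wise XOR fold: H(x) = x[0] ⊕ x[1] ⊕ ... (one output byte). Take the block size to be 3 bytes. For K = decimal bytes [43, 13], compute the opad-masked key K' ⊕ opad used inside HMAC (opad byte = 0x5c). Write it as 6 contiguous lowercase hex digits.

77515c

Key decimal bytes [43, 13] = 2b 0d is 2 bytes ≤ B = 3; zero-pad to 3 bytes: K' = 2b 0d 00.
XOR each byte with 0x5c: 2b⊕5c=77, 0d⊕5c=51, 00⊕5c=5c.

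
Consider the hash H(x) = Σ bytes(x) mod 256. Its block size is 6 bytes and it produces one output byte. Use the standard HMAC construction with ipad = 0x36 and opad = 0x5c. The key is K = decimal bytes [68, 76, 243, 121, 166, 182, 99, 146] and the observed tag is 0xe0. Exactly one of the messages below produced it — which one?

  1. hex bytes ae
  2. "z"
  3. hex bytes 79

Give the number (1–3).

2

Key decimal bytes [68, 76, 243, 121, 166, 182, 99, 146] = 44 4c f3 79 a6 b6 63 92 is 8 bytes > B = 6, so hash it first: H(key) = 4d, then zero-pad to 6 bytes: K' = 4d 00 00 00 00 00.
K' ⊕ ipad = 7b 36 36 36 36 36; K' ⊕ opad = 11 5c 5c 5c 5c 5c.
m1: inner = H(7b 36 36 36 36 36 ae) = 37; tag = H(11 5c 5c 5c 5c 5c 37) = 14
m2: inner = H(7b 36 36 36 36 36 7a) = 03; tag = H(11 5c 5c 5c 5c 5c 03) = e0 ← matches
m3: inner = H(7b 36 36 36 36 36 79) = 02; tag = H(11 5c 5c 5c 5c 5c 02) = df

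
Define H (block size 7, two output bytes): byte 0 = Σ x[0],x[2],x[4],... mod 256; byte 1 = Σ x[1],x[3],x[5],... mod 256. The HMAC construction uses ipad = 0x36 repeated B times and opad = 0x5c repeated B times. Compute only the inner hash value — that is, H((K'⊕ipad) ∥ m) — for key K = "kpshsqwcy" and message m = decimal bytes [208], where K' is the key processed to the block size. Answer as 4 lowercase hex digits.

19d6

Key "kpshsqwcy" = 6b 70 73 68 73 71 77 63 79 is 9 bytes > B = 7, so hash it first: H(key) = 41 ac, then zero-pad to 7 bytes: K' = 41 ac 00 00 00 00 00.
K' ⊕ ipad = 77 9a 36 36 36 36 36.
Inner input = 77 9a 36 36 36 36 36 ∥ d0.
Inner hash: even-index sum = 281 mod 256 = 25; odd-index sum = 470 mod 256 = 214 → 19 d6.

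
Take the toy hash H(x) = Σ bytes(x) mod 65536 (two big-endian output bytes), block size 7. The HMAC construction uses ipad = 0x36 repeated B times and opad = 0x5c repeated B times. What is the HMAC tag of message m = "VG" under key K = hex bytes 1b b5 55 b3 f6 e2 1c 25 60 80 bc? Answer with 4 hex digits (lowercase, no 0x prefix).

0391

Key hex bytes 1b b5 55 b3 f6 e2 1c 25 60 80 bc is 11 bytes > B = 7, so hash it first: H(key) = 05 8d, then zero-pad to 7 bytes: K' = 05 8d 00 00 00 00 00.
K' ⊕ ipad = 33 bb 36 36 36 36 36.  K' ⊕ opad = 59 d1 5c 5c 5c 5c 5c.
Inner input = (K'⊕ipad) ∥ m = 33 bb 36 36 36 36 36 ∥ 56 47.
Inner hash: sum = 51+187+54+54+54+54+54+86+71 = 665 → 02 99.
Outer input = (K'⊕opad) ∥ inner = 59 d1 5c 5c 5c 5c 5c ∥ 02 99.
Outer hash (tag): sum = 89+209+92+92+92+92+92+2+153 = 913 → 03 91.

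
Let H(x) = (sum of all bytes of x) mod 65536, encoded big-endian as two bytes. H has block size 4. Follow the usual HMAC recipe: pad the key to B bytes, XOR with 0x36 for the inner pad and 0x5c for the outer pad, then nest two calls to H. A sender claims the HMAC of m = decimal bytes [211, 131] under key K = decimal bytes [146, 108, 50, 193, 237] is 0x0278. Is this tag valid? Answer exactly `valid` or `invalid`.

valid

Key decimal bytes [146, 108, 50, 193, 237] = 92 6c 32 c1 ed is 5 bytes > B = 4, so hash it first: H(key) = 02 de, then zero-pad to 4 bytes: K' = 02 de 00 00.
K' ⊕ ipad = 34 e8 36 36; K' ⊕ opad = 5e 82 5c 5c.
Inner hash: sum = 52+232+54+54+211+131 = 734 → 02 de.
Outer hash (recomputed tag): sum = 94+130+92+92+2+222 = 632 → 02 78.
Recomputed tag = 0278; claimed = 0278 → match.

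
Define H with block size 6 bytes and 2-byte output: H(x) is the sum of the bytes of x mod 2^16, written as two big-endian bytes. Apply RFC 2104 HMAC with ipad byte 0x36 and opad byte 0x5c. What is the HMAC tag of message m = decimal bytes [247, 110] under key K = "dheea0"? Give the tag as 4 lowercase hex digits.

Key "dheea0" = 64 68 65 65 61 30 is exactly B = 6 bytes: K' = 64 68 65 65 61 30.
K' ⊕ ipad = 52 5e 53 53 57 06.  K' ⊕ opad = 38 34 39 39 3d 6c.
Inner input = (K'⊕ipad) ∥ m = 52 5e 53 53 57 06 ∥ f7 6e.
Inner hash: sum = 82+94+83+83+87+6+247+110 = 792 → 03 18.
Outer input = (K'⊕opad) ∥ inner = 38 34 39 39 3d 6c ∥ 03 18.
Outer hash (tag): sum = 56+52+57+57+61+108+3+24 = 418 → 01 a2.

01a2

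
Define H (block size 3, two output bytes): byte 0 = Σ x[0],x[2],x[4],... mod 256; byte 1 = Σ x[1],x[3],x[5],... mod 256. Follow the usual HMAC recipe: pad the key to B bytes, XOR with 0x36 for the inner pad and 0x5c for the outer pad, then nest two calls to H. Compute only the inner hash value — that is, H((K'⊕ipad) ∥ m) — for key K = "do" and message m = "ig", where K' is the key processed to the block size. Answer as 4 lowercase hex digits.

Key "do" = 64 6f is 2 bytes ≤ B = 3; zero-pad to 3 bytes: K' = 64 6f 00.
K' ⊕ ipad = 52 59 36.
Inner input = 52 59 36 ∥ 69 67.
Inner hash: even-index sum = 239 mod 256 = 239; odd-index sum = 194 mod 256 = 194 → ef c2.

efc2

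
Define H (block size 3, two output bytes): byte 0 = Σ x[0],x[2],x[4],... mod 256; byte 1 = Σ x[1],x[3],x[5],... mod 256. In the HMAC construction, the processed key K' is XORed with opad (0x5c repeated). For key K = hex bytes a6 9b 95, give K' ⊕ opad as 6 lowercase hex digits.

fac7c9

Key hex bytes a6 9b 95 is exactly B = 3 bytes: K' = a6 9b 95.
XOR each byte with 0x5c: a6⊕5c=fa, 9b⊕5c=c7, 95⊕5c=c9.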